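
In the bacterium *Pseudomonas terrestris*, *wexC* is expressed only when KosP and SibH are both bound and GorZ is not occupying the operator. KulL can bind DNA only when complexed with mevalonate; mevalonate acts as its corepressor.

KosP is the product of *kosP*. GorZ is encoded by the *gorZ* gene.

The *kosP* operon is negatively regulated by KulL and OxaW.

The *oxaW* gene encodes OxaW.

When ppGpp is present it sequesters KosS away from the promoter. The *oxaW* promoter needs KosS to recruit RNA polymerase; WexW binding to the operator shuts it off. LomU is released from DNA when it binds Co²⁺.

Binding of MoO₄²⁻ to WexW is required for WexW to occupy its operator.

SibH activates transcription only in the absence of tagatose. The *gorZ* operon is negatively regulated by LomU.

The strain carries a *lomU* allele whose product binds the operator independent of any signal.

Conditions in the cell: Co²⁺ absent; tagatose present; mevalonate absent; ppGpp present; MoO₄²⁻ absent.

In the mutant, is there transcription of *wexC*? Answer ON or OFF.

OFF

LomU is constitutively active in this strain.
With repressor LomU bound, *gorZ* is not transcribed.
So GorZ is not produced.
Mevalonate is absent, so KulL is inactive.
MoO₄²⁻ is absent, so WexW is inactive.
ppGpp is present, so KosS is inactive.
Required activator KosS is absent, so *oxaW* is not transcribed.
So OxaW is not produced.
With no repressor bound, *kosP* is transcribed.
So KosP is produced and active.
Tagatose is present, so SibH is inactive.
Required activator SibH is absent, so *wexC* is not transcribed.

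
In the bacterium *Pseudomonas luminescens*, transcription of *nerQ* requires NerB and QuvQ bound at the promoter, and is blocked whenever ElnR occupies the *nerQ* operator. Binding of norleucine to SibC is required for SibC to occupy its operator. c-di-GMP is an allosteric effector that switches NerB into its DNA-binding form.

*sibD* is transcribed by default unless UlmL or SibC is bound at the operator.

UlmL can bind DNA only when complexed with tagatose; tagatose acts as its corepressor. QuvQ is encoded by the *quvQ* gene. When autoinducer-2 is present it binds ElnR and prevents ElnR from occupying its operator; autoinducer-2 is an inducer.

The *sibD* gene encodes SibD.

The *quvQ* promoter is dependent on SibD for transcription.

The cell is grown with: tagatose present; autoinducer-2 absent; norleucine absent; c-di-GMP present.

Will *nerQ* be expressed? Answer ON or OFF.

OFF

Autoinducer-2 is absent, so ElnR is active.
c-di-GMP is present, so NerB is active.
Tagatose is present, so UlmL is active.
Norleucine is absent, so SibC is inactive.
With repressor UlmL bound, *sibD* is not transcribed.
So SibD is not produced.
Required activator SibD is absent, so *quvQ* is not transcribed.
So QuvQ is not produced.
With repressor ElnR bound, *nerQ* is not transcribed.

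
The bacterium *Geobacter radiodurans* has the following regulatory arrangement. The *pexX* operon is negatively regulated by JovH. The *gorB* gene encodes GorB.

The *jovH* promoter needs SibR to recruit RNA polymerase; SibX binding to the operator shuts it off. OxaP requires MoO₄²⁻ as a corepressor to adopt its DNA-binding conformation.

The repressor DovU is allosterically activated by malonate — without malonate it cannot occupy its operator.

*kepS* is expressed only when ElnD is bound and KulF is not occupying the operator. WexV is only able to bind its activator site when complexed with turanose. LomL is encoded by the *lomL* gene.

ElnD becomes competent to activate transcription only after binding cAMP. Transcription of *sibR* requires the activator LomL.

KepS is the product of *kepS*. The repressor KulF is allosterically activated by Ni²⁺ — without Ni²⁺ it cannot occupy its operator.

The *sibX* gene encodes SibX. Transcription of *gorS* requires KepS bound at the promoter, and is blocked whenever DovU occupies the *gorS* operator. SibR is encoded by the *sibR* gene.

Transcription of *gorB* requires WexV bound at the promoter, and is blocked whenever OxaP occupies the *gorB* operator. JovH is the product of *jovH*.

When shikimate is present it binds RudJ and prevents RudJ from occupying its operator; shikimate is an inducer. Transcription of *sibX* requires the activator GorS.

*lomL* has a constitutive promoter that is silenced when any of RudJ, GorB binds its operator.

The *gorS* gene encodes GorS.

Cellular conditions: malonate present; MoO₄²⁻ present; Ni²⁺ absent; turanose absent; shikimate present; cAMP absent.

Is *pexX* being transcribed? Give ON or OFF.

cAMP is absent, so ElnD is inactive.
Ni²⁺ is absent, so KulF is inactive.
Required activator ElnD is absent, so *kepS* is not transcribed.
So KepS is not produced.
Malonate is present, so DovU is active.
With repressor DovU bound, *gorS* is not transcribed.
So GorS is not produced.
Required activator GorS is absent, so *sibX* is not transcribed.
So SibX is not produced.
Shikimate is present, so RudJ is inactive.
Turanose is absent, so WexV is inactive.
MoO₄²⁻ is present, so OxaP is active.
With repressor OxaP bound, *gorB* is not transcribed.
So GorB is not produced.
With no repressor bound, *lomL* is transcribed.
So LomL is produced and active.
No repressor is bound and LomL is active, so *sibR* is transcribed.
So SibR is produced and active.
No repressor is bound and SibR is active, so *jovH* is transcribed.
So JovH is produced and active.
With repressor JovH bound, *pexX* is not transcribed.

OFF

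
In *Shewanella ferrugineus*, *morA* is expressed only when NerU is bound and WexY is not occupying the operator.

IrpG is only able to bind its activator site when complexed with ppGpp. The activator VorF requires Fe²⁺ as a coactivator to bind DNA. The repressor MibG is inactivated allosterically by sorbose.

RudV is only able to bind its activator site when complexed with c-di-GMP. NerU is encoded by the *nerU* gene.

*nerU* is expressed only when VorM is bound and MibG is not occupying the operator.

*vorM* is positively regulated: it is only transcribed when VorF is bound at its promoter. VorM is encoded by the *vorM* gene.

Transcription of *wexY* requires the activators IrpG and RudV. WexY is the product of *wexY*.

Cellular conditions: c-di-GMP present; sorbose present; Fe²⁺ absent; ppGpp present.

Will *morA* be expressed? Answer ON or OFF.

ppGpp is present, so IrpG is active.
c-di-GMP is present, so RudV is active.
No repressor is bound and IrpG and RudV are active, so *wexY* is transcribed.
So WexY is produced and active.
Sorbose is present, so MibG is inactive.
Fe²⁺ is absent, so VorF is inactive.
Required activator VorF is absent, so *vorM* is not transcribed.
So VorM is not produced.
Required activator VorM is absent, so *nerU* is not transcribed.
So NerU is not produced.
With repressor WexY bound, *morA* is not transcribed.

OFF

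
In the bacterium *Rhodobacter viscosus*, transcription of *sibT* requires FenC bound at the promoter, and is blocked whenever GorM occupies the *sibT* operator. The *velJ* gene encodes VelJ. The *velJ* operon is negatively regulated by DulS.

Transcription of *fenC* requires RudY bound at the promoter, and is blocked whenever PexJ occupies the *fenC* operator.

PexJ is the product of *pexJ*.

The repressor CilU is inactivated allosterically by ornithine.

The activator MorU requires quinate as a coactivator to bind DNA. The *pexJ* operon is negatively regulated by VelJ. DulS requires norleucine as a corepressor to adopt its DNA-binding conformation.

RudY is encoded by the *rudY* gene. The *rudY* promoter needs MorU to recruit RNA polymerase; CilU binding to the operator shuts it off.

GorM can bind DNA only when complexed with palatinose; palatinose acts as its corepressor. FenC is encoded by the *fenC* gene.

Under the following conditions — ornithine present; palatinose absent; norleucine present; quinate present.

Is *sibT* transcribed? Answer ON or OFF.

OFF

Norleucine is present, so DulS is active.
With repressor DulS bound, *velJ* is not transcribed.
So VelJ is not produced.
With no repressor bound, *pexJ* is transcribed.
So PexJ is produced and active.
Ornithine is present, so CilU is inactive.
Quinate is present, so MorU is active.
No repressor is bound and MorU is active, so *rudY* is transcribed.
So RudY is produced and active.
With repressor PexJ bound, *fenC* is not transcribed.
So FenC is not produced.
Palatinose is absent, so GorM is inactive.
Required activator FenC is absent, so *sibT* is not transcribed.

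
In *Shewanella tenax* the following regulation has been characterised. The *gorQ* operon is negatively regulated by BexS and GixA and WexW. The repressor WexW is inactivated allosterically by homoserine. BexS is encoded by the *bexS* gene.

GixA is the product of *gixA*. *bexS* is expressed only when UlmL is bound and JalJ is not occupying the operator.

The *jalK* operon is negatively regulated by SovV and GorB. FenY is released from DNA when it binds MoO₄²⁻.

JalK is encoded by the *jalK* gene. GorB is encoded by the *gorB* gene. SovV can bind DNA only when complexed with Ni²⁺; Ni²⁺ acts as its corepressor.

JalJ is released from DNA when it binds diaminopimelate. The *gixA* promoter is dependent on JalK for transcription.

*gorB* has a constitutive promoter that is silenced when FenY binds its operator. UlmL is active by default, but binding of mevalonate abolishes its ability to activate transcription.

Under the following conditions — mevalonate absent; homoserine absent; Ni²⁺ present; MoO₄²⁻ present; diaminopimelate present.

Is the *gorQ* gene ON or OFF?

OFF

Diaminopimelate is present, so JalJ is inactive.
Mevalonate is absent, so UlmL is active.
No repressor is bound and UlmL is active, so *bexS* is transcribed.
So BexS is produced and active.
Ni²⁺ is present, so SovV is active.
MoO₄²⁻ is present, so FenY is inactive.
With no repressor bound, *gorB* is transcribed.
So GorB is produced and active.
With repressor SovV bound, *jalK* is not transcribed.
So JalK is not produced.
Required activator JalK is absent, so *gixA* is not transcribed.
So GixA is not produced.
Homoserine is absent, so WexW is active.
With repressor BexS bound, *gorQ* is not transcribed.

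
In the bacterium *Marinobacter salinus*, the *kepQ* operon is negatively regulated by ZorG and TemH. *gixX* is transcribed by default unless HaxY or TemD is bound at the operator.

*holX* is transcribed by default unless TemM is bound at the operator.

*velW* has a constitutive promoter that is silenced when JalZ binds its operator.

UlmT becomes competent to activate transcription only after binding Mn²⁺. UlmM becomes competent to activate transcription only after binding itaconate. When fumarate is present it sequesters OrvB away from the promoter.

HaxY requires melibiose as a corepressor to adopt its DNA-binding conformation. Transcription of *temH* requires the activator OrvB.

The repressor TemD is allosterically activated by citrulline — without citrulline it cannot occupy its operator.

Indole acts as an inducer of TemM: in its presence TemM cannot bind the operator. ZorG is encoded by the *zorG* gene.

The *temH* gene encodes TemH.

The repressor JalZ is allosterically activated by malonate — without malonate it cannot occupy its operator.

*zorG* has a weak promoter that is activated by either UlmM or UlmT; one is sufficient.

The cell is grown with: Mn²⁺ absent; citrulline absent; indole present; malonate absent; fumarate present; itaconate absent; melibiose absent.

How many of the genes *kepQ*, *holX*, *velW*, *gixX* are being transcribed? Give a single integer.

Itaconate is absent, so UlmM is inactive.
Mn²⁺ is absent, so UlmT is inactive.
No activator is available at the *zorG* promoter, so *zorG* is not transcribed.
So ZorG is not produced.
Fumarate is present, so OrvB is inactive.
Required activator OrvB is absent, so *temH* is not transcribed.
So TemH is not produced.
With no repressor bound, *kepQ* is transcribed.
→ *kepQ* is ON.
Indole is present, so TemM is inactive.
With no repressor bound, *holX* is transcribed.
→ *holX* is ON.
Malonate is absent, so JalZ is inactive.
With no repressor bound, *velW* is transcribed.
→ *velW* is ON.
Melibiose is absent, so HaxY is inactive.
Citrulline is absent, so TemD is inactive.
With no repressor bound, *gixX* is transcribed.
→ *gixX* is ON.
4 of the 4 genes are transcribed.

4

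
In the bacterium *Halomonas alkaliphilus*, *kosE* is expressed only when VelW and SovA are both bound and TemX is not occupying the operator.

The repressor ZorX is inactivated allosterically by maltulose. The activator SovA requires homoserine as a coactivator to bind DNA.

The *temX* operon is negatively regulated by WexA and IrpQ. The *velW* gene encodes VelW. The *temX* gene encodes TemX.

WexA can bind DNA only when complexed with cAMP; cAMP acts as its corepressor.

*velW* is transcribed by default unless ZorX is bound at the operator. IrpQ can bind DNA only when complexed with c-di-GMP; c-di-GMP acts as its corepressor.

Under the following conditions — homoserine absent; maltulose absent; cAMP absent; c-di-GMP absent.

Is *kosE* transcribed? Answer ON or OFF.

OFF

cAMP is absent, so WexA is inactive.
c-di-GMP is absent, so IrpQ is inactive.
With no repressor bound, *temX* is transcribed.
So TemX is produced and active.
Maltulose is absent, so ZorX is active.
With repressor ZorX bound, *velW* is not transcribed.
So VelW is not produced.
Homoserine is absent, so SovA is inactive.
With repressor TemX bound, *kosE* is not transcribed.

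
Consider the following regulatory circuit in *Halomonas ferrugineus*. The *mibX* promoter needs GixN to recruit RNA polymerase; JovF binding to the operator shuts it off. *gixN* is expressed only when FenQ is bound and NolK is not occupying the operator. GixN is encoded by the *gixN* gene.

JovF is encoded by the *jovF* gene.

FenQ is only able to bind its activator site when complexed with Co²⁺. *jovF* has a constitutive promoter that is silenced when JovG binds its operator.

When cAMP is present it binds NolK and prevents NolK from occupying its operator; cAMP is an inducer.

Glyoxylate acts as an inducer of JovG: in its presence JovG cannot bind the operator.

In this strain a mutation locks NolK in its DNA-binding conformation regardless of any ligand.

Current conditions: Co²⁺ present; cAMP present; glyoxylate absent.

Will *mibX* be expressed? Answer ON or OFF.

OFF

Glyoxylate is absent, so JovG is active.
With repressor JovG bound, *jovF* is not transcribed.
So JovF is not produced.
Co²⁺ is present, so FenQ is active.
NolK is constitutively active in this strain.
With repressor NolK bound, *gixN* is not transcribed.
So GixN is not produced.
Required activator GixN is absent, so *mibX* is not transcribed.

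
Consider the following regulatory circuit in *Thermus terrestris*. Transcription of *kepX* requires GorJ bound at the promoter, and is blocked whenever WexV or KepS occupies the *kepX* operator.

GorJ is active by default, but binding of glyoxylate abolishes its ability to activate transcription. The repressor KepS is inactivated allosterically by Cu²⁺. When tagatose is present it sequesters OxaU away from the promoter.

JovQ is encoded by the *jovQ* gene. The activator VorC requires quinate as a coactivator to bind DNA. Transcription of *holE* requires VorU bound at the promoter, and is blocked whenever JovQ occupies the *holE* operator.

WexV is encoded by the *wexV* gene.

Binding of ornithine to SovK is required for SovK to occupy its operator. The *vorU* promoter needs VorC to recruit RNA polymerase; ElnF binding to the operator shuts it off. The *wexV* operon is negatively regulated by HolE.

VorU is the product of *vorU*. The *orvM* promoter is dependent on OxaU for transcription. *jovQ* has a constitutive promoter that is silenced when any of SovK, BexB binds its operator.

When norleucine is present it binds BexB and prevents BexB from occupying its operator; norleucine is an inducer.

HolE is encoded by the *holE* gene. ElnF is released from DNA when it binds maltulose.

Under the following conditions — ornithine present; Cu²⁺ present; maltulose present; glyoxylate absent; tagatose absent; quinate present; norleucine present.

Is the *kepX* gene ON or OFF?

Quinate is present, so VorC is active.
Maltulose is present, so ElnF is inactive.
No repressor is bound and VorC is active, so *vorU* is transcribed.
So VorU is produced and active.
Ornithine is present, so SovK is active.
Norleucine is present, so BexB is inactive.
With repressor SovK bound, *jovQ* is not transcribed.
So JovQ is not produced.
No repressor is bound and VorU is active, so *holE* is transcribed.
So HolE is produced and active.
With repressor HolE bound, *wexV* is not transcribed.
So WexV is not produced.
Glyoxylate is absent, so GorJ is active.
Cu²⁺ is present, so KepS is inactive.
No repressor is bound and GorJ is active, so *kepX* is transcribed.

ON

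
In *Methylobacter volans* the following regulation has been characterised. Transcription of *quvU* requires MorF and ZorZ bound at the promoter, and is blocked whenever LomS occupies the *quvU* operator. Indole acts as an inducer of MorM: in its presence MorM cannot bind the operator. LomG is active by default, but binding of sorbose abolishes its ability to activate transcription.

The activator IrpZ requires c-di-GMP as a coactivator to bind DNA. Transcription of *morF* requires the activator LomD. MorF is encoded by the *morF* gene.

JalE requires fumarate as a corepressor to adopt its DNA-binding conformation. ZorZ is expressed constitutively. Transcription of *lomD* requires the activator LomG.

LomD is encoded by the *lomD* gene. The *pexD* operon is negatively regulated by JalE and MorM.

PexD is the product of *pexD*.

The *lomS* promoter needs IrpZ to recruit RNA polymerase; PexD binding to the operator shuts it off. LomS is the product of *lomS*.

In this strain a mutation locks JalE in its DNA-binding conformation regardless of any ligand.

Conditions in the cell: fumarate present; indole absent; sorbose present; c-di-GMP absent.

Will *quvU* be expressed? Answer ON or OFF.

c-di-GMP is absent, so IrpZ is inactive.
JalE is constitutively active in this strain.
Indole is absent, so MorM is active.
With repressor JalE bound, *pexD* is not transcribed.
So PexD is not produced.
Required activator IrpZ is absent, so *lomS* is not transcribed.
So LomS is not produced.
Sorbose is present, so LomG is inactive.
Required activator LomG is absent, so *lomD* is not transcribed.
So LomD is not produced.
Required activator LomD is absent, so *morF* is not transcribed.
So MorF is not produced.
ZorZ is produced constitutively and is active.
Required activator MorF is absent, so *quvU* is not transcribed.

OFF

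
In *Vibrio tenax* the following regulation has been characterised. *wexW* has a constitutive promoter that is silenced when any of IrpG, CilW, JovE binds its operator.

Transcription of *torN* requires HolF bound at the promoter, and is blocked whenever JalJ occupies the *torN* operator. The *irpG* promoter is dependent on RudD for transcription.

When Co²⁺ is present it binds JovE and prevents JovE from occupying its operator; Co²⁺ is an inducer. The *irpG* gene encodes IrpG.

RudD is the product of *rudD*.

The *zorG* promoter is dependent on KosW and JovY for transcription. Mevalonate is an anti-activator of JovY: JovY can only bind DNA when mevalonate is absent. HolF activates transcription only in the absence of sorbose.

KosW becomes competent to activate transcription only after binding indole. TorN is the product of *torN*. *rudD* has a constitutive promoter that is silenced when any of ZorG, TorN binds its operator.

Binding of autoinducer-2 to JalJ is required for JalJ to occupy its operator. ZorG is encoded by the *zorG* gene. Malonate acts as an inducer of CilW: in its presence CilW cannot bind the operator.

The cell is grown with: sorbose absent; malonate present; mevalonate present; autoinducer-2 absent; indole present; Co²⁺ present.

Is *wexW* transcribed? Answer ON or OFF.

ON

Indole is present, so KosW is active.
Mevalonate is present, so JovY is inactive.
Required activator JovY is absent, so *zorG* is not transcribed.
So ZorG is not produced.
Autoinducer-2 is absent, so JalJ is inactive.
Sorbose is absent, so HolF is active.
No repressor is bound and HolF is active, so *torN* is transcribed.
So TorN is produced and active.
With repressor TorN bound, *rudD* is not transcribed.
So RudD is not produced.
Required activator RudD is absent, so *irpG* is not transcribed.
So IrpG is not produced.
Malonate is present, so CilW is inactive.
Co²⁺ is present, so JovE is inactive.
With no repressor bound, *wexW* is transcribed.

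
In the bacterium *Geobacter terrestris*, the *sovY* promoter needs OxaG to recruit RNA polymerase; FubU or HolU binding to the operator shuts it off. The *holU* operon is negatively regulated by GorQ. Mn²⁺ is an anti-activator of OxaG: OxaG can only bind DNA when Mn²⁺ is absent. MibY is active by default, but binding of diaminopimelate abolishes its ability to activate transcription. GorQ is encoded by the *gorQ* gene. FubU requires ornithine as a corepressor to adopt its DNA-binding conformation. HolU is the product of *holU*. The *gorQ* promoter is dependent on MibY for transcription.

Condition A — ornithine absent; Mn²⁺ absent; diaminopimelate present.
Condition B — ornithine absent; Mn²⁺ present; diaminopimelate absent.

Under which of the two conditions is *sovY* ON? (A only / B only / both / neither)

neither

Condition A:
Ornithine is absent, so FubU is inactive.
Mn²⁺ is absent, so OxaG is active.
Diaminopimelate is present, so MibY is inactive.
Required activator MibY is absent, so *gorQ* is not transcribed.
So GorQ is not produced.
With no repressor bound, *holU* is transcribed.
So HolU is produced and active.
With repressor HolU bound, *sovY* is not transcribed.
→ *sovY* is OFF in A.
Condition B:
Ornithine is absent, so FubU is inactive.
Mn²⁺ is present, so OxaG is inactive.
Diaminopimelate is absent, so MibY is active.
No repressor is bound and MibY is active, so *gorQ* is transcribed.
So GorQ is produced and active.
With repressor GorQ bound, *holU* is not transcribed.
So HolU is not produced.
Required activator OxaG is absent, so *sovY* is not transcribed.
→ *sovY* is OFF in B.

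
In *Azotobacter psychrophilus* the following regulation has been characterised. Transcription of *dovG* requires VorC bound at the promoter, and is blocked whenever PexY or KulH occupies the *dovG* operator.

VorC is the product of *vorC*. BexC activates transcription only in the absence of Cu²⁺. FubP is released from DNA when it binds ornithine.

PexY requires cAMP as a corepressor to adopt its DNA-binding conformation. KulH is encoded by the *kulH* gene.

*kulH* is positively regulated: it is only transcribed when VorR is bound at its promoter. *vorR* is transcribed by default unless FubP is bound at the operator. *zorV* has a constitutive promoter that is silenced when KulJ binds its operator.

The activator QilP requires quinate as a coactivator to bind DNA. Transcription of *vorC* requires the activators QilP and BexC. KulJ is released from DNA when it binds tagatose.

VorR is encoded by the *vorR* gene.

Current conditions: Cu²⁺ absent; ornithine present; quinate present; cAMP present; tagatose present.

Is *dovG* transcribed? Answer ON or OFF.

OFF

Quinate is present, so QilP is active.
Cu²⁺ is absent, so BexC is active.
No repressor is bound and QilP and BexC are active, so *vorC* is transcribed.
So VorC is produced and active.
cAMP is present, so PexY is active.
Ornithine is present, so FubP is inactive.
With no repressor bound, *vorR* is transcribed.
So VorR is produced and active.
No repressor is bound and VorR is active, so *kulH* is transcribed.
So KulH is produced and active.
With repressor PexY bound, *dovG* is not transcribed.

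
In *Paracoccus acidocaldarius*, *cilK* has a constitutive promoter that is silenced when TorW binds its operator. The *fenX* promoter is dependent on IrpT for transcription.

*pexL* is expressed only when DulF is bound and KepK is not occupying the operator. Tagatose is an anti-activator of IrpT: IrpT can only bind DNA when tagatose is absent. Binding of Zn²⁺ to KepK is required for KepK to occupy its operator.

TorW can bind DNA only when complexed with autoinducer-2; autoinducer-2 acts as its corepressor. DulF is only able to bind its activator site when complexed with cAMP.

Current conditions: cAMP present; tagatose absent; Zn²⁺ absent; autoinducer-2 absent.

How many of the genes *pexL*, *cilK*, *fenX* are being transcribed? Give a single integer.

3

Zn²⁺ is absent, so KepK is inactive.
cAMP is present, so DulF is active.
No repressor is bound and DulF is active, so *pexL* is transcribed.
→ *pexL* is ON.
Autoinducer-2 is absent, so TorW is inactive.
With no repressor bound, *cilK* is transcribed.
→ *cilK* is ON.
Tagatose is absent, so IrpT is active.
No repressor is bound and IrpT is active, so *fenX* is transcribed.
→ *fenX* is ON.
3 of the 3 genes are transcribed.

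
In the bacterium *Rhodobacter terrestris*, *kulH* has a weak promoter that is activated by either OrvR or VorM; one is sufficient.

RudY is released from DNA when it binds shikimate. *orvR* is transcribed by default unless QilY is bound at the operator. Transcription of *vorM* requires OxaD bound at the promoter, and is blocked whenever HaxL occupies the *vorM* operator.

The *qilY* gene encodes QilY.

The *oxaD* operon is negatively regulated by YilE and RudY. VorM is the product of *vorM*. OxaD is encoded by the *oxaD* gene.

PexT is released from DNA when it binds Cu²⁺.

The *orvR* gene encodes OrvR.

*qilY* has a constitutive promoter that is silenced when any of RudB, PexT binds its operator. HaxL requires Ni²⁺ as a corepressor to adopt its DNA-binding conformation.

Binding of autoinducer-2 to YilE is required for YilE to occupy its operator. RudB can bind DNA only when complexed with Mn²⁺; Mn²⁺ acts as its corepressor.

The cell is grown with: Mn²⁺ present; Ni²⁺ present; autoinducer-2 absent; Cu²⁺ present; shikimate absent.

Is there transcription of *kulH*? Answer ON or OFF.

ON

Mn²⁺ is present, so RudB is active.
Cu²⁺ is present, so PexT is inactive.
With repressor RudB bound, *qilY* is not transcribed.
So QilY is not produced.
With no repressor bound, *orvR* is transcribed.
So OrvR is produced and active.
Ni²⁺ is present, so HaxL is active.
Autoinducer-2 is absent, so YilE is inactive.
Shikimate is absent, so RudY is active.
With repressor RudY bound, *oxaD* is not transcribed.
So OxaD is not produced.
With repressor HaxL bound, *vorM* is not transcribed.
So VorM is not produced.
Activator OrvR is present, so *kulH* is transcribed.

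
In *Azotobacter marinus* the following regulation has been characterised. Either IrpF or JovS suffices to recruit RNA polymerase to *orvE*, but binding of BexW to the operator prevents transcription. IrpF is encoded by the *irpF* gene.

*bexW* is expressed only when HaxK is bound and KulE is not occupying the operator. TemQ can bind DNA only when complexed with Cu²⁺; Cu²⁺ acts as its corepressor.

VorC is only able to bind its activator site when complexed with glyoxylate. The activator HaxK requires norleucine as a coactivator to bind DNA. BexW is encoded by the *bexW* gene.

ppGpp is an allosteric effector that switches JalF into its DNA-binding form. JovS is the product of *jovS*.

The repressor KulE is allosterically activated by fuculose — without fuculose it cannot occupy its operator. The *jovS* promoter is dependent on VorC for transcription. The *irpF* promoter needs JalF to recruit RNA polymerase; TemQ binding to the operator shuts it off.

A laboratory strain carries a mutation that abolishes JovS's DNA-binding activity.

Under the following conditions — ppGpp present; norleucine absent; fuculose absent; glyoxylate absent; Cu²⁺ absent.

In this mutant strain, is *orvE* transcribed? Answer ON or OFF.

ON

ppGpp is present, so JalF is active.
Cu²⁺ is absent, so TemQ is inactive.
No repressor is bound and JalF is active, so *irpF* is transcribed.
So IrpF is produced and active.
Norleucine is absent, so HaxK is inactive.
Fuculose is absent, so KulE is inactive.
Required activator HaxK is absent, so *bexW* is not transcribed.
So BexW is not produced.
JovS is non-functional in this strain, so it has no effect.
Activator IrpF is present, so *orvE* is transcribed.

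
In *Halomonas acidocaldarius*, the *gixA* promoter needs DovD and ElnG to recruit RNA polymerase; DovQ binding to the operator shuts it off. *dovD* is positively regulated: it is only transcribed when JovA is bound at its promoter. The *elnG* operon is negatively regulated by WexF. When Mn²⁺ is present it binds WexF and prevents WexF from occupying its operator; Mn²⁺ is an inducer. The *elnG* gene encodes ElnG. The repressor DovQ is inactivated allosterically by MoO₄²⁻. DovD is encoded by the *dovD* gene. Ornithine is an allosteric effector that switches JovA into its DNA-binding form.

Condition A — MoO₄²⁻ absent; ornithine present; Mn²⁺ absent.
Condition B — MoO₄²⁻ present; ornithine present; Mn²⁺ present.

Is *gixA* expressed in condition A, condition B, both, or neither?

B only

Condition A:
MoO₄²⁻ is absent, so DovQ is active.
Ornithine is present, so JovA is active.
No repressor is bound and JovA is active, so *dovD* is transcribed.
So DovD is produced and active.
Mn²⁺ is absent, so WexF is active.
With repressor WexF bound, *elnG* is not transcribed.
So ElnG is not produced.
With repressor DovQ bound, *gixA* is not transcribed.
→ *gixA* is OFF in A.
Condition B:
MoO₄²⁻ is present, so DovQ is inactive.
Ornithine is present, so JovA is active.
No repressor is bound and JovA is active, so *dovD* is transcribed.
So DovD is produced and active.
Mn²⁺ is present, so WexF is inactive.
With no repressor bound, *elnG* is transcribed.
So ElnG is produced and active.
No repressor is bound and DovD and ElnG are active, so *gixA* is transcribed.
→ *gixA* is ON in B.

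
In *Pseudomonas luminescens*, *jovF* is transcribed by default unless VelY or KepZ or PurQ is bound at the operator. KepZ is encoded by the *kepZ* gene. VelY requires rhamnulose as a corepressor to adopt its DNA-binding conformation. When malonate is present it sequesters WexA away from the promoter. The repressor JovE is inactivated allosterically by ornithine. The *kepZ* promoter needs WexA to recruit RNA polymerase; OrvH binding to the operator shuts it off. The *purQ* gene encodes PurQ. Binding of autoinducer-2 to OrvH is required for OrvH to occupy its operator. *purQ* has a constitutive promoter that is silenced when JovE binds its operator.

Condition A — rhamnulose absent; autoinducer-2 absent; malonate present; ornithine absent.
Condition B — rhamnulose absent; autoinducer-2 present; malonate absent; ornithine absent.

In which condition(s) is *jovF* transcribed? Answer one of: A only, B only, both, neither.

both

Condition A:
Rhamnulose is absent, so VelY is inactive.
Autoinducer-2 is absent, so OrvH is inactive.
Malonate is present, so WexA is inactive.
Required activator WexA is absent, so *kepZ* is not transcribed.
So KepZ is not produced.
Ornithine is absent, so JovE is active.
With repressor JovE bound, *purQ* is not transcribed.
So PurQ is not produced.
With no repressor bound, *jovF* is transcribed.
→ *jovF* is ON in A.
Condition B:
Rhamnulose is absent, so VelY is inactive.
Autoinducer-2 is present, so OrvH is active.
Malonate is absent, so WexA is active.
With repressor OrvH bound, *kepZ* is not transcribed.
So KepZ is not produced.
Ornithine is absent, so JovE is active.
With repressor JovE bound, *purQ* is not transcribed.
So PurQ is not produced.
With no repressor bound, *jovF* is transcribed.
→ *jovF* is ON in B.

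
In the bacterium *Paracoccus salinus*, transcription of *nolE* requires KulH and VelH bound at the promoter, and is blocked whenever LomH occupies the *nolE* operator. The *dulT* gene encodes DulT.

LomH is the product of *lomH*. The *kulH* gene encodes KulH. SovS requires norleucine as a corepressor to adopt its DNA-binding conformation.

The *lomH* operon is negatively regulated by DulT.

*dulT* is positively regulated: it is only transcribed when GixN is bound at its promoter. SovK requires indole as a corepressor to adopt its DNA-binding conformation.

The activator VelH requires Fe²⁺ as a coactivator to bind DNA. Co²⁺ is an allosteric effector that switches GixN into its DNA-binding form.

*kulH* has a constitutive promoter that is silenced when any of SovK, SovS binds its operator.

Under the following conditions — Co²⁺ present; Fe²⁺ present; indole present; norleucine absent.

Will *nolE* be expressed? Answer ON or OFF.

OFF

Indole is present, so SovK is active.
Norleucine is absent, so SovS is inactive.
With repressor SovK bound, *kulH* is not transcribed.
So KulH is not produced.
Co²⁺ is present, so GixN is active.
No repressor is bound and GixN is active, so *dulT* is transcribed.
So DulT is produced and active.
With repressor DulT bound, *lomH* is not transcribed.
So LomH is not produced.
Fe²⁺ is present, so VelH is active.
Required activator KulH is absent, so *nolE* is not transcribed.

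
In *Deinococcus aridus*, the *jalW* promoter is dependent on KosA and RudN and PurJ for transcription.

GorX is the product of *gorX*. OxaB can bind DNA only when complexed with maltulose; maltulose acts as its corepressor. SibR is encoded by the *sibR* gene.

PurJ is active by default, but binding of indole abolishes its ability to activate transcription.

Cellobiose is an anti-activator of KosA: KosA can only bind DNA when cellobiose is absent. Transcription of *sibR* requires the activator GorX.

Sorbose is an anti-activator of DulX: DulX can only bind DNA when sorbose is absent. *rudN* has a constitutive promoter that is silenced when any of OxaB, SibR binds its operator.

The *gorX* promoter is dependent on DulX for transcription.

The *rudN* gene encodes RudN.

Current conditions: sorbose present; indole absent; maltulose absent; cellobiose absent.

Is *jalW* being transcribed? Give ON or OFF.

ON

Cellobiose is absent, so KosA is active.
Maltulose is absent, so OxaB is inactive.
Sorbose is present, so DulX is inactive.
Required activator DulX is absent, so *gorX* is not transcribed.
So GorX is not produced.
Required activator GorX is absent, so *sibR* is not transcribed.
So SibR is not produced.
With no repressor bound, *rudN* is transcribed.
So RudN is produced and active.
Indole is absent, so PurJ is active.
No repressor is bound and KosA and RudN and PurJ are active, so *jalW* is transcribed.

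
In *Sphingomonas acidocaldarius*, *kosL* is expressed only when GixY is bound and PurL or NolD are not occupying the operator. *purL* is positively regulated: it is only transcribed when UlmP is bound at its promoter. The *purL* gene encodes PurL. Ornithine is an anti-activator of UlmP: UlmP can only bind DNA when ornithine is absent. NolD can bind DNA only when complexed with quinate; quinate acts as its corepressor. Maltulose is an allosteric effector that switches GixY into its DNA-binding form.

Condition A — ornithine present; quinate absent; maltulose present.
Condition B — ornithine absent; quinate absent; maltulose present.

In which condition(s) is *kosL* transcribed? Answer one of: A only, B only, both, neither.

A only

Condition A:
Ornithine is present, so UlmP is inactive.
Required activator UlmP is absent, so *purL* is not transcribed.
So PurL is not produced.
Quinate is absent, so NolD is inactive.
Maltulose is present, so GixY is active.
No repressor is bound and GixY is active, so *kosL* is transcribed.
→ *kosL* is ON in A.
Condition B:
Ornithine is absent, so UlmP is active.
No repressor is bound and UlmP is active, so *purL* is transcribed.
So PurL is produced and active.
Quinate is absent, so NolD is inactive.
Maltulose is present, so GixY is active.
With repressor PurL bound, *kosL* is not transcribed.
→ *kosL* is OFF in B.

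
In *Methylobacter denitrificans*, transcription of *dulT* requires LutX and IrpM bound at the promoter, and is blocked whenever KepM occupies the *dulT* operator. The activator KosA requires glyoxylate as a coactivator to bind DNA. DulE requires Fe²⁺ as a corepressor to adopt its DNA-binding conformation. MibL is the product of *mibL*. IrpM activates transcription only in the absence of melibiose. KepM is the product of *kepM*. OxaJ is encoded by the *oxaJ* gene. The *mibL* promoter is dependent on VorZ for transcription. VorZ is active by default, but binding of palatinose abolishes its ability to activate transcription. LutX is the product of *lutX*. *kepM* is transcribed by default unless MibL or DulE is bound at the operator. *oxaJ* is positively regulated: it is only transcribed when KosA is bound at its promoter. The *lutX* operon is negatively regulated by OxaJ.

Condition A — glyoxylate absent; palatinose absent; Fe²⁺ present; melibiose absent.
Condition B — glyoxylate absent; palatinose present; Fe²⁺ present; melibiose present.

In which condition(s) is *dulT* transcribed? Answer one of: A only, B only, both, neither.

Condition A:
Glyoxylate is absent, so KosA is inactive.
Required activator KosA is absent, so *oxaJ* is not transcribed.
So OxaJ is not produced.
With no repressor bound, *lutX* is transcribed.
So LutX is produced and active.
Palatinose is absent, so VorZ is active.
No repressor is bound and VorZ is active, so *mibL* is transcribed.
So MibL is produced and active.
Fe²⁺ is present, so DulE is active.
With repressor MibL bound, *kepM* is not transcribed.
So KepM is not produced.
Melibiose is absent, so IrpM is active.
No repressor is bound and LutX and IrpM are active, so *dulT* is transcribed.
→ *dulT* is ON in A.
Condition B:
Glyoxylate is absent, so KosA is inactive.
Required activator KosA is absent, so *oxaJ* is not transcribed.
So OxaJ is not produced.
With no repressor bound, *lutX* is transcribed.
So LutX is produced and active.
Palatinose is present, so VorZ is inactive.
Required activator VorZ is absent, so *mibL* is not transcribed.
So MibL is not produced.
Fe²⁺ is present, so DulE is active.
With repressor DulE bound, *kepM* is not transcribed.
So KepM is not produced.
Melibiose is present, so IrpM is inactive.
Required activator IrpM is absent, so *dulT* is not transcribed.
→ *dulT* is OFF in B.

A only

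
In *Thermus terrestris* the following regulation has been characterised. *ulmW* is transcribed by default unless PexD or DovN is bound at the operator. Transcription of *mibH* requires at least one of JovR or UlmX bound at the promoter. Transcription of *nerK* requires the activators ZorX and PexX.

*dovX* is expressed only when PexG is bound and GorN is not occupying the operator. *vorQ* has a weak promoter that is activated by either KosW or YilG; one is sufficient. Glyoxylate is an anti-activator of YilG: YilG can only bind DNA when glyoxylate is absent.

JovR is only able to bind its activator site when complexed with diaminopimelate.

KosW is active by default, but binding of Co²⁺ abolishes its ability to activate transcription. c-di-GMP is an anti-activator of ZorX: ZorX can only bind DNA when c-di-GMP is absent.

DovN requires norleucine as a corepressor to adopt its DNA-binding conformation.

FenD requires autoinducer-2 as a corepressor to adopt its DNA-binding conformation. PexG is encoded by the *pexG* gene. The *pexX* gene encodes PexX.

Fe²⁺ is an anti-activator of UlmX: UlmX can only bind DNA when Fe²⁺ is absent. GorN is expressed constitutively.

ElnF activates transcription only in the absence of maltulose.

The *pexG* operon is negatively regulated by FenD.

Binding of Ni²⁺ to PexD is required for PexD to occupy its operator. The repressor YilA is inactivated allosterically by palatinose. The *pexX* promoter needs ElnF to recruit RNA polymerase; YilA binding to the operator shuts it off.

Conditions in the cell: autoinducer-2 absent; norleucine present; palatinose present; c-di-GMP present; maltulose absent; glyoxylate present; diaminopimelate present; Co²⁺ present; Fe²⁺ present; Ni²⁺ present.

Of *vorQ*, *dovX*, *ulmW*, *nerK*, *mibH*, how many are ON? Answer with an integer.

Co²⁺ is present, so KosW is inactive.
Glyoxylate is present, so YilG is inactive.
No activator is available at the *vorQ* promoter, so *vorQ* is not transcribed.
→ *vorQ* is OFF.
Autoinducer-2 is absent, so FenD is inactive.
With no repressor bound, *pexG* is transcribed.
So PexG is produced and active.
GorN is produced constitutively and is active.
With repressor GorN bound, *dovX* is not transcribed.
→ *dovX* is OFF.
Ni²⁺ is present, so PexD is active.
Norleucine is present, so DovN is active.
With repressor PexD bound, *ulmW* is not transcribed.
→ *ulmW* is OFF.
c-di-GMP is present, so ZorX is inactive.
Palatinose is present, so YilA is inactive.
Maltulose is absent, so ElnF is active.
No repressor is bound and ElnF is active, so *pexX* is transcribed.
So PexX is produced and active.
Required activator ZorX is absent, so *nerK* is not transcribed.
→ *nerK* is OFF.
Diaminopimelate is present, so JovR is active.
Fe²⁺ is present, so UlmX is inactive.
Activator JovR is present, so *mibH* is transcribed.
→ *mibH* is ON.
1 of the 5 genes is transcribed.

1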